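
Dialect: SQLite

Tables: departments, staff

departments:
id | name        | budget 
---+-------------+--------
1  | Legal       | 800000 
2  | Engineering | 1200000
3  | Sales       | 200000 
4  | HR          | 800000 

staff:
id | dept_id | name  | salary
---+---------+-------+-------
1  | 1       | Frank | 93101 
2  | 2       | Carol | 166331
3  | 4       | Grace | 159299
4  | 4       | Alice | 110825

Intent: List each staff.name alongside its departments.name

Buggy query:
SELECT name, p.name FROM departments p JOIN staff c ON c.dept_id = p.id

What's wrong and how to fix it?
Bug: 'name' exists in both joined tables, so the database can't tell which one is meant

Fix: Qualify the column with its table alias (c.name)

Corrected query:
SELECT c.name, p.name FROM departments p JOIN staff c ON c.dept_id = p.id

Result:
name  | name       
------+------------
Frank | Legal      
Carol | Engineering
Grace | HR         
Alice | HR         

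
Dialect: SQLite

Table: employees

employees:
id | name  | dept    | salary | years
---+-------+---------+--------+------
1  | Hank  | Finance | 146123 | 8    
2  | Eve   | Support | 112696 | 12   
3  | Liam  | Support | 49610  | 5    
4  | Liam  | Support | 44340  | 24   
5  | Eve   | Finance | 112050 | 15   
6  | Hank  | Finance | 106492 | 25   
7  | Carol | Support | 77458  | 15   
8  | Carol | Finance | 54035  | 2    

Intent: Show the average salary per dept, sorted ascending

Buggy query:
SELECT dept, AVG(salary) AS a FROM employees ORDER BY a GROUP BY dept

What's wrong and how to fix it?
Bug: ORDER BY appears before GROUP BY; SQL clause order requires GROUP BY first

Fix: Move ORDER BY to the end, after GROUP BY

Corrected query:
SELECT dept, AVG(salary) AS a FROM employees GROUP BY dept ORDER BY a

Result:
dept    | a     
--------+-------
Support | 71026 
Finance | 104675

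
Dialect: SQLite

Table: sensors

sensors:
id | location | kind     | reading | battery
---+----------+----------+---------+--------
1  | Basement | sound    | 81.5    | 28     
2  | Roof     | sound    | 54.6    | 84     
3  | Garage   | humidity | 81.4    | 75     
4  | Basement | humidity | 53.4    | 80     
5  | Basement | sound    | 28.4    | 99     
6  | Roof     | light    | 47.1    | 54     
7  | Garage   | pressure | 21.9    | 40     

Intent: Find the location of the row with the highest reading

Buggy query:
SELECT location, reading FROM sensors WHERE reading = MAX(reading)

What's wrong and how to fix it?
Bug: WHERE is evaluated per row; an aggregate over the whole table isn't defined there

Fix: Use a subquery: WHERE reading = (SELECT MAX(reading) FROM sensors)

Corrected query:
SELECT location, reading FROM sensors WHERE reading = (SELECT MAX(reading) FROM sensors)

Result:
location | reading
---------+--------
Basement | 81.5   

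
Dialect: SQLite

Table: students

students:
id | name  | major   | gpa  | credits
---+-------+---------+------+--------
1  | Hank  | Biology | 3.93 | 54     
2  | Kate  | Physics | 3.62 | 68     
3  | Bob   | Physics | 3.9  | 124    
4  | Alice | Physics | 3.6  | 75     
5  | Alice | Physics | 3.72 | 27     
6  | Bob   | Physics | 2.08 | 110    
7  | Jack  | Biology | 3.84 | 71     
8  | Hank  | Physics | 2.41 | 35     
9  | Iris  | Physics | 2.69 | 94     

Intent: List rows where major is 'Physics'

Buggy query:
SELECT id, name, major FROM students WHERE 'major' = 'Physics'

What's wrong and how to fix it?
Bug: Single quotes denote string literals in SQL; the column name is being compared as a constant string

Fix: Reference the column as major without single quotes

Corrected query:
SELECT id, name, major FROM students WHERE major = 'Physics'

Result:
id | name  | major  
---+-------+--------
2  | Kate  | Physics
3  | Bob   | Physics
4  | Alice | Physics
5  | Alice | Physics
6  | Bob   | Physics
8  | Hank  | Physics
9  | Iris  | Physics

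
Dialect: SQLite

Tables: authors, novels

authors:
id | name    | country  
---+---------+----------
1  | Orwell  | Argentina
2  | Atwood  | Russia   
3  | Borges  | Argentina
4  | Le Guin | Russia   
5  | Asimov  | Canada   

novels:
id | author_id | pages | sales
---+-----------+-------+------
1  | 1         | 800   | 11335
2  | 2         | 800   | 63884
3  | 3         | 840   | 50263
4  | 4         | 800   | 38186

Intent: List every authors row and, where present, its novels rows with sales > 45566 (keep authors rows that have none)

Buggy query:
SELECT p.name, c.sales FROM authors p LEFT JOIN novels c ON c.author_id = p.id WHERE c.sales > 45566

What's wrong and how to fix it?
Bug: Filtering c.sales in WHERE discards the NULL rows produced by LEFT JOIN, turning it into an inner join

Fix: Move the right-table condition into the ON clause so unmatched parents are kept

Corrected query:
SELECT p.name, c.sales FROM authors p LEFT JOIN novels c ON c.author_id = p.id AND c.sales > 45566

Result:
name    | sales
--------+------
Orwell  | NULL 
Atwood  | 63884
Borges  | 50263
Le Guin | NULL 
Asimov  | NULL 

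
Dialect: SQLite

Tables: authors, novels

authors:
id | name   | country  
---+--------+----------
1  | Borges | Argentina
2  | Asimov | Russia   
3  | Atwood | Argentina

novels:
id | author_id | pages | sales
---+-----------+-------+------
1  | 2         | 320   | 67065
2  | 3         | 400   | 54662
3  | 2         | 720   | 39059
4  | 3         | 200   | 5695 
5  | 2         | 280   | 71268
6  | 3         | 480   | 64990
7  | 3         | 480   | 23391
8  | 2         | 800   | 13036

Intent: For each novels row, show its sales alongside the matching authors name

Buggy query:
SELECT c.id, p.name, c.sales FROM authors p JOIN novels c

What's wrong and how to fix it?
Bug: JOIN with no ON clause produces a cartesian product; every novels row pairs with every authors row

Fix: Specify the join condition linking the foreign key to the parent id

Corrected query:
SELECT c.id, p.name, c.sales FROM authors p JOIN novels c ON c.author_id = p.id

Result:
id | name   | sales
---+--------+------
1  | Asimov | 67065
2  | Atwood | 54662
3  | Asimov | 39059
4  | Atwood | 5695 
5  | Asimov | 71268
6  | Atwood | 64990
7  | Atwood | 23391
8  | Asimov | 13036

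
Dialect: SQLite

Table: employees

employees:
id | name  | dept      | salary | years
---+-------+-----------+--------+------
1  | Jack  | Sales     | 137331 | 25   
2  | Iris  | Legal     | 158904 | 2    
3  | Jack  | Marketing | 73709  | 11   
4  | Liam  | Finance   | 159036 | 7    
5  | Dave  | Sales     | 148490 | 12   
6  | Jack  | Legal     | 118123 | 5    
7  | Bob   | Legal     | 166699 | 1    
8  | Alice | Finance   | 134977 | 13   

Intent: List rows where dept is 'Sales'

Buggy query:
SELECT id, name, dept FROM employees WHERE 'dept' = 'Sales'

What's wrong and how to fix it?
Bug: Single quotes denote string literals in SQL; the column name is being compared as a constant string

Fix: Reference the column as dept without single quotes

Corrected query:
SELECT id, name, dept FROM employees WHERE dept = 'Sales'

Result:
id | name | dept 
---+------+------
1  | Jack | Sales
5  | Dave | Sales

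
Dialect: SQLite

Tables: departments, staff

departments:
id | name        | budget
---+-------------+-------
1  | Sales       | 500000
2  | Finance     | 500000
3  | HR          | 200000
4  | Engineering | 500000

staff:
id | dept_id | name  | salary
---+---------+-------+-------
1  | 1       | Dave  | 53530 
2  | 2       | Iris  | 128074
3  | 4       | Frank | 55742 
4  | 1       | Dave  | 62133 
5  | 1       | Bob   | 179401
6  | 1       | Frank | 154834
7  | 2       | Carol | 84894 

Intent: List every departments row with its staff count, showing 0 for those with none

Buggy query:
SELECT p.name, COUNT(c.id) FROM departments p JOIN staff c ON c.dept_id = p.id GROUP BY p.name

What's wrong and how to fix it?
Bug: An inner join excludes parents with zero children

Fix: Switch to LEFT JOIN to retain unmatched parent rows

Corrected query:
SELECT p.name, COUNT(c.id) FROM departments p LEFT JOIN staff c ON c.dept_id = p.id GROUP BY p.name

Result:
name        | COUNT(c.id)
------------+------------
Engineering | 1          
Finance     | 2          
HR          | 0          
Sales       | 4          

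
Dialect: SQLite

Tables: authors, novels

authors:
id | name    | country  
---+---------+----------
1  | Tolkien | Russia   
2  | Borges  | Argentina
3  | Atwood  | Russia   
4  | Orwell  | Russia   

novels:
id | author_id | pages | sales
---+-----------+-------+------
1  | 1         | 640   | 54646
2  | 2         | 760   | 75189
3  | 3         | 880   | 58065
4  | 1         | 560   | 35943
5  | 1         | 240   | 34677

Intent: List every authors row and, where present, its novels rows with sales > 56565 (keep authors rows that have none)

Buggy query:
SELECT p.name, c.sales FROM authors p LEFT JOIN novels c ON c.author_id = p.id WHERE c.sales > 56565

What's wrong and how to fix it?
Bug: Filtering c.sales in WHERE discards the NULL rows produced by LEFT JOIN, turning it into an inner join

Fix: Move the right-table condition into the ON clause so unmatched parents are kept

Corrected query:
SELECT p.name, c.sales FROM authors p LEFT JOIN novels c ON c.author_id = p.id AND c.sales > 56565

Result:
name    | sales
--------+------
Tolkien | NULL 
Borges  | 75189
Atwood  | 58065
Orwell  | NULL 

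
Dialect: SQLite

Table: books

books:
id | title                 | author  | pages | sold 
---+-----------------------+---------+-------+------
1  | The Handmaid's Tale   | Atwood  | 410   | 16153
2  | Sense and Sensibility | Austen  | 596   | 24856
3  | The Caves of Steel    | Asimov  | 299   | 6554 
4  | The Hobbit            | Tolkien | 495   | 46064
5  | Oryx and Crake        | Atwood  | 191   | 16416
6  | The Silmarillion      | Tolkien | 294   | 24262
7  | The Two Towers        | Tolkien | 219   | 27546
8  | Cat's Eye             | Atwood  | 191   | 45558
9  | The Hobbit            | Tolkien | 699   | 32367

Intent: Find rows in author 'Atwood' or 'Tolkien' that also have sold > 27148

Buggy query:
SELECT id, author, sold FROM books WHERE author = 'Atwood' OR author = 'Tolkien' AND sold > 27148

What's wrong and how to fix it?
Bug: AND binds tighter than OR, so this parses as author = 'Atwood' OR (author = 'Tolkien' AND sold > 27148)

Fix: Add parentheses around the OR so the AND applies to both alternatives

Corrected query:
SELECT id, author, sold FROM books WHERE (author = 'Atwood' OR author = 'Tolkien') AND sold > 27148

Result:
id | author  | sold 
---+---------+------
4  | Tolkien | 46064
7  | Tolkien | 27546
8  | Atwood  | 45558
9  | Tolkien | 32367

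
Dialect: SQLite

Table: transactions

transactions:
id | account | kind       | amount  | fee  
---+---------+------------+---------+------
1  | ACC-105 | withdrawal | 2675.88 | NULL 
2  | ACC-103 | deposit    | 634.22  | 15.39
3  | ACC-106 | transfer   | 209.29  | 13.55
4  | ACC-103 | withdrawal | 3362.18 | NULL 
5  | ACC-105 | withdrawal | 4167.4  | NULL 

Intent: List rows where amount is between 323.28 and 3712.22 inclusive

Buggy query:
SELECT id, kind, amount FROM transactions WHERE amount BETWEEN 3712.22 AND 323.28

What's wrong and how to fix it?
Bug: BETWEEN expects the lower bound first; with 3712.22 AND 323.28 the range is empty

Fix: Swap the bounds so the smaller value comes first

Corrected query:
SELECT id, kind, amount FROM transactions WHERE amount BETWEEN 323.28 AND 3712.22

Result:
id | kind       | amount 
---+------------+--------
1  | withdrawal | 2675.88
2  | deposit    | 634.22 
4  | withdrawal | 3362.18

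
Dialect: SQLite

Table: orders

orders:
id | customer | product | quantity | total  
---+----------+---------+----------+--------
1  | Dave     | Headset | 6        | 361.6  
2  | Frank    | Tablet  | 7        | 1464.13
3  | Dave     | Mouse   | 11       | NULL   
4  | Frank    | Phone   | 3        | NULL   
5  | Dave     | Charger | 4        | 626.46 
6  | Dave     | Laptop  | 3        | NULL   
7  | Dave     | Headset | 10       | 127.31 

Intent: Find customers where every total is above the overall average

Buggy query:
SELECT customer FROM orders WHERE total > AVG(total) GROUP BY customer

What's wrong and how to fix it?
Bug: AVG() is an aggregate; it can't sit directly in WHERE

Fix: Compute the overall average in a scalar subquery and compare each group's MIN against it in HAVING

Corrected query:
SELECT customer FROM orders GROUP BY customer HAVING MIN(total) > (SELECT AVG(total) FROM orders)

Result:
customer
--------
Frank   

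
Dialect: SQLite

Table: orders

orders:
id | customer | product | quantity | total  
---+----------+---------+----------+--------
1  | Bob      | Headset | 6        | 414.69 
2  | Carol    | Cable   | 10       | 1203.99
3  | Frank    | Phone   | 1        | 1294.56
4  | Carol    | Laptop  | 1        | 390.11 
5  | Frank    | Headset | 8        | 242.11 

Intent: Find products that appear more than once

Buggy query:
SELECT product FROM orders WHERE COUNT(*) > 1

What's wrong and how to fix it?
Bug: COUNT(*) is an aggregate and cannot be used in WHERE

Fix: GROUP BY product, then filter groups with HAVING COUNT(*) > 1

Corrected query:
SELECT product FROM orders GROUP BY product HAVING COUNT(*) > 1

Result:
product
-------
Headset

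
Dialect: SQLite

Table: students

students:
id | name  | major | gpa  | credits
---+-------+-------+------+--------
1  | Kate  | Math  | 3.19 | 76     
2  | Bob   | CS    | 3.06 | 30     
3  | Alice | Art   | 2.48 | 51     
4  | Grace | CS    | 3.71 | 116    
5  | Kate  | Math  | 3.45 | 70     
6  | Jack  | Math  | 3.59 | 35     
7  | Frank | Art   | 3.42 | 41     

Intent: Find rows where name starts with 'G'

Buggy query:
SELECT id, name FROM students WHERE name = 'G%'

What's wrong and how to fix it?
Bug: '=' compares the literal string including the % character; pattern matching needs LIKE

Fix: Replace '=' with LIKE so 'G%' is treated as a pattern

Corrected query:
SELECT id, name FROM students WHERE name LIKE 'G%'

Result:
id | name 
---+------
4  | Grace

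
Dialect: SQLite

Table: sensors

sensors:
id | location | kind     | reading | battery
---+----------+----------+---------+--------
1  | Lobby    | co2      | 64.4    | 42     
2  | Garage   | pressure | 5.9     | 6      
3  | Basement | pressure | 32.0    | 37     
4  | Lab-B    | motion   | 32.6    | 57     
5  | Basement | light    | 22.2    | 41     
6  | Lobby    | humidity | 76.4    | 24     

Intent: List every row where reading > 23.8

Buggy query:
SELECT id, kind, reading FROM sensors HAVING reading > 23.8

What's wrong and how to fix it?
Bug: This is a non-aggregate query (no GROUP BY, no aggregates), so in SQLite the HAVING clause is invalid here; a row-level condition belongs in WHERE

Fix: Replace HAVING with WHERE since the condition applies to individual rows

Corrected query:
SELECT id, kind, reading FROM sensors WHERE reading > 23.8

Result:
id | kind     | reading
---+----------+--------
1  | co2      | 64.4   
3  | pressure | 32     
4  | motion   | 32.6   
6  | humidity | 76.4   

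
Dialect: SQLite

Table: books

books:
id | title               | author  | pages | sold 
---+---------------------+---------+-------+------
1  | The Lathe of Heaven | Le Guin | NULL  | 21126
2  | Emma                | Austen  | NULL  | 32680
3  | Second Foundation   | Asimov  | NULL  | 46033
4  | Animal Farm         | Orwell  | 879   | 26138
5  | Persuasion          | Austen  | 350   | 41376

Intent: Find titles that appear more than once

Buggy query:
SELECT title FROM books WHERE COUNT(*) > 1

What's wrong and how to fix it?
Bug: COUNT(*) is an aggregate and cannot be used in WHERE

Fix: GROUP BY title, then filter groups with HAVING COUNT(*) > 1

Corrected query:
SELECT title FROM books GROUP BY title HAVING COUNT(*) > 1

Result:
(no rows)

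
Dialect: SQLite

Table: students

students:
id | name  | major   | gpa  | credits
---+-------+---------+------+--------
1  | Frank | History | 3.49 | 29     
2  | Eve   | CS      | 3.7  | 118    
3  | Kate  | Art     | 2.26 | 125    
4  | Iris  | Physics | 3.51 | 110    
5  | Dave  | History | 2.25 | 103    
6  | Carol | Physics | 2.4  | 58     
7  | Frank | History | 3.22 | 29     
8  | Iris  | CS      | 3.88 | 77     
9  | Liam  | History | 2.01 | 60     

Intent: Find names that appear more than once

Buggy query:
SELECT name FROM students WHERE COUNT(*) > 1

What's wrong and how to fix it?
Bug: COUNT(*) is an aggregate and cannot be used in WHERE

Fix: GROUP BY name, then filter groups with HAVING COUNT(*) > 1

Corrected query:
SELECT name FROM students GROUP BY name HAVING COUNT(*) > 1

Result:
name 
-----
Frank
Iris 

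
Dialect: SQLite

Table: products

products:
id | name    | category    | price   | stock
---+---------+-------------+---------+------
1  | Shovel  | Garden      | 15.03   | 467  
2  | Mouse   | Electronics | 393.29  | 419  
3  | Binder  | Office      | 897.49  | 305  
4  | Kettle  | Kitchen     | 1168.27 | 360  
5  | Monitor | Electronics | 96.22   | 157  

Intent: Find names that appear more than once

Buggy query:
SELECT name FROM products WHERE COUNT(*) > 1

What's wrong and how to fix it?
Bug: WHERE can't reference COUNT(*); aggregates are computed after WHERE

Fix: GROUP BY name, then filter groups with HAVING COUNT(*) > 1

Corrected query:
SELECT name FROM products GROUP BY name HAVING COUNT(*) > 1

Result:
(no rows)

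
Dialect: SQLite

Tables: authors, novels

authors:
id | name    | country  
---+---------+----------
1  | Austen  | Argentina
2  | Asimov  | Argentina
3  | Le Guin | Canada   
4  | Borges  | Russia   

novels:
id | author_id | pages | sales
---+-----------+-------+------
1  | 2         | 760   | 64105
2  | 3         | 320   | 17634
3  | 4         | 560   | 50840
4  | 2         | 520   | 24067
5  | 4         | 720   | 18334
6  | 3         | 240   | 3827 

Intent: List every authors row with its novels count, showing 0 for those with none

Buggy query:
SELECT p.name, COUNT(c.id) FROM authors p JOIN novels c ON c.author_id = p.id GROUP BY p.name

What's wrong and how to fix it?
Bug: INNER JOIN drops authors rows that have no matching novels rows

Fix: Switch to LEFT JOIN to retain unmatched parent rows

Corrected query:
SELECT p.name, COUNT(c.id) FROM authors p LEFT JOIN novels c ON c.author_id = p.id GROUP BY p.name

Result:
name    | COUNT(c.id)
--------+------------
Asimov  | 2          
Austen  | 0          
Borges  | 2          
Le Guin | 2          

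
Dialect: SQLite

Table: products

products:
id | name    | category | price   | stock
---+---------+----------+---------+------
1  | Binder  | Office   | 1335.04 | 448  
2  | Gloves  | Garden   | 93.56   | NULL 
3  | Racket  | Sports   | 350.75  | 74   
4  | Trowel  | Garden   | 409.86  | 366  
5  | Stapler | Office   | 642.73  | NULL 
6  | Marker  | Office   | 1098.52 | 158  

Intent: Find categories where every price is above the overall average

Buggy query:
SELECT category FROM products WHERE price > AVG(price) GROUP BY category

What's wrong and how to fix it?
Bug: WHERE evaluates per row before aggregation, so AVG() is unavailable

Fix: Compute the overall average in a scalar subquery and compare each group's MIN against it in HAVING

Corrected query:
SELECT category FROM products GROUP BY category HAVING MIN(price) > (SELECT AVG(price) FROM products)

Result:
(no rows)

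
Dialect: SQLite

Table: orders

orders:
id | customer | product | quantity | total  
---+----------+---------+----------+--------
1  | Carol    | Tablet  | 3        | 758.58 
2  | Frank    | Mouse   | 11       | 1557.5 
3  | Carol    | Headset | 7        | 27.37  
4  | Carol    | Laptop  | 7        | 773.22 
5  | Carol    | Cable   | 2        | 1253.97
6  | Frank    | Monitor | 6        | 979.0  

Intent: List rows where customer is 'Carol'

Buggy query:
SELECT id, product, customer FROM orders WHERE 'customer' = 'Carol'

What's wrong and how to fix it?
Bug: 'customer' in single quotes is a string literal, not the column; the comparison is literal-vs-literal and never true

Fix: Remove the quotes around the column name (or use double quotes for an identifier)

Corrected query:
SELECT id, product, customer FROM orders WHERE customer = 'Carol'

Result:
id | product | customer
---+---------+---------
1  | Tablet  | Carol   
3  | Headset | Carol   
4  | Laptop  | Carol   
5  | Cable   | Carol   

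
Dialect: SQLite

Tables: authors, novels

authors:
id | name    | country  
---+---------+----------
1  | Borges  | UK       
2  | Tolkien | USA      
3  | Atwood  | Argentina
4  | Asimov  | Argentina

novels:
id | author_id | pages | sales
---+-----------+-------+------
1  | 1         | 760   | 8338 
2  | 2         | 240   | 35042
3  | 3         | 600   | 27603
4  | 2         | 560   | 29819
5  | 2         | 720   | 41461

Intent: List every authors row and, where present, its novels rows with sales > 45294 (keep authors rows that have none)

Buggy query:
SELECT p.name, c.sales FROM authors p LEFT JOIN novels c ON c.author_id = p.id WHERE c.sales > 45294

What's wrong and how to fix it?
Bug: Filtering c.sales in WHERE discards the NULL rows produced by LEFT JOIN, turning it into an inner join

Fix: Put 'c.sales > 45294' in the JOIN's ON clause instead of WHERE

Corrected query:
SELECT p.name, c.sales FROM authors p LEFT JOIN novels c ON c.author_id = p.id AND c.sales > 45294

Result:
name    | sales
--------+------
Borges  | NULL 
Tolkien | NULL 
Atwood  | NULL 
Asimov  | NULL 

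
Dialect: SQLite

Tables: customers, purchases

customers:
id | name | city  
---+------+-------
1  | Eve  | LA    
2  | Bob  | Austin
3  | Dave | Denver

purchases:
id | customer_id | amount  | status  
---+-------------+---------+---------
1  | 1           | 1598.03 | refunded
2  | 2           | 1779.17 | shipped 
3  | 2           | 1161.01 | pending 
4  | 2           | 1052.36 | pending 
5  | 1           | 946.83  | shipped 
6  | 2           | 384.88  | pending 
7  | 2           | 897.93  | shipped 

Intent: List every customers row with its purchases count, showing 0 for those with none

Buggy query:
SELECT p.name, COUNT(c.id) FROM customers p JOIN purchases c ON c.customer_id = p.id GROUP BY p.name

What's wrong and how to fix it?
Bug: An inner join excludes parents with zero children

Fix: Use LEFT JOIN so parents without children still appear (COUNT(c.id) gives 0)

Corrected query:
SELECT p.name, COUNT(c.id) FROM customers p LEFT JOIN purchases c ON c.customer_id = p.id GROUP BY p.name

Result:
name | COUNT(c.id)
-----+------------
Bob  | 5          
Dave | 0          
Eve  | 2          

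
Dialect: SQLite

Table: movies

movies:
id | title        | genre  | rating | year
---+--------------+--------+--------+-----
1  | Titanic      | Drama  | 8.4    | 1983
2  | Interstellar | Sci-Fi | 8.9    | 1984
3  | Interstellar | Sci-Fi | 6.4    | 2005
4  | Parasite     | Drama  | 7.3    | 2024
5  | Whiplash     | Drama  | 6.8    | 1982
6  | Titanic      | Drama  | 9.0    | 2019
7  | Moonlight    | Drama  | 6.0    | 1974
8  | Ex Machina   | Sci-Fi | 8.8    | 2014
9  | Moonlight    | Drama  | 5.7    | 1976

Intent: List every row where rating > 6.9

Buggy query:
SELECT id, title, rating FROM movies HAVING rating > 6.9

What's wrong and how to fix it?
Bug: This is a non-aggregate query (no GROUP BY, no aggregates), so in SQLite the HAVING clause is invalid here; a row-level condition belongs in WHERE

Fix: Replace HAVING with WHERE since the condition applies to individual rows

Corrected query:
SELECT id, title, rating FROM movies WHERE rating > 6.9

Result:
id | title        | rating
---+--------------+-------
1  | Titanic      | 8.4   
2  | Interstellar | 8.9   
4  | Parasite     | 7.3   
6  | Titanic      | 9     
8  | Ex Machina   | 8.8   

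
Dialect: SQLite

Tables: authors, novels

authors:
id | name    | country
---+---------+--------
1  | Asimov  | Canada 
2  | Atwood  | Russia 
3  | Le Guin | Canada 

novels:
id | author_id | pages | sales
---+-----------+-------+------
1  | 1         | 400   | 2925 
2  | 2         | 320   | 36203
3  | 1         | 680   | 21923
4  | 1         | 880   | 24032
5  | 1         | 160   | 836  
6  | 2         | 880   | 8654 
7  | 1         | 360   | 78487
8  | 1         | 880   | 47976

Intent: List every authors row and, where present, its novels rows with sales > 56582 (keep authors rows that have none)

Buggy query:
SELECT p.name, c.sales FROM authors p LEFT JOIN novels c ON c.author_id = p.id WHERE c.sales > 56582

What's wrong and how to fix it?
Bug: A WHERE condition on the right-hand table after LEFT JOIN drops unmatched parents

Fix: Move the right-table condition into the ON clause so unmatched parents are kept

Corrected query:
SELECT p.name, c.sales FROM authors p LEFT JOIN novels c ON c.author_id = p.id AND c.sales > 56582

Result:
name    | sales
--------+------
Asimov  | 78487
Atwood  | NULL 
Le Guin | NULL 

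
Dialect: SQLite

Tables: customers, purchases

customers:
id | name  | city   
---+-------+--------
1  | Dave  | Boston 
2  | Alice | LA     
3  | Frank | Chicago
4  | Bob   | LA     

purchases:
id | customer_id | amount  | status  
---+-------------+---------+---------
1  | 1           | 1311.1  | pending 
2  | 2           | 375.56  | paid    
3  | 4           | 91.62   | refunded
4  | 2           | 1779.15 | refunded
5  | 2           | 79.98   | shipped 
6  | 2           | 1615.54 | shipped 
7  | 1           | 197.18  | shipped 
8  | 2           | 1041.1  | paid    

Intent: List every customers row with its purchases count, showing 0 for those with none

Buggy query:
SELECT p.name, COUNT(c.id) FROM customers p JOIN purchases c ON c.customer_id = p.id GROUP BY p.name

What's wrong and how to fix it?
Bug: An inner join excludes parents with zero children

Fix: Switch to LEFT JOIN to retain unmatched parent rows

Corrected query:
SELECT p.name, COUNT(c.id) FROM customers p LEFT JOIN purchases c ON c.customer_id = p.id GROUP BY p.name

Result:
name  | COUNT(c.id)
------+------------
Alice | 5          
Bob   | 1          
Dave  | 2          
Frank | 0          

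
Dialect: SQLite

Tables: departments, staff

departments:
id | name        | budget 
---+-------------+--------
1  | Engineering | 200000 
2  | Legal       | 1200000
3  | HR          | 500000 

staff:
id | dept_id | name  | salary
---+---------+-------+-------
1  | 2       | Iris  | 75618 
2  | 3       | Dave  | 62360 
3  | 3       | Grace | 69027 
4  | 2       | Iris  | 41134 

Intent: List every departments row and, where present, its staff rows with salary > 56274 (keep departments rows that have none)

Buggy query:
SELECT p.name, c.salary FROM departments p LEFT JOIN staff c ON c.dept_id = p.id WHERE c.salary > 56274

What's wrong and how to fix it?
Bug: A WHERE condition on the right-hand table after LEFT JOIN drops unmatched parents

Fix: Move the right-table condition into the ON clause so unmatched parents are kept

Corrected query:
SELECT p.name, c.salary FROM departments p LEFT JOIN staff c ON c.dept_id = p.id AND c.salary > 56274

Result:
name        | salary
------------+-------
Engineering | NULL  
Legal       | 75618 
HR          | 62360 
HR          | 69027 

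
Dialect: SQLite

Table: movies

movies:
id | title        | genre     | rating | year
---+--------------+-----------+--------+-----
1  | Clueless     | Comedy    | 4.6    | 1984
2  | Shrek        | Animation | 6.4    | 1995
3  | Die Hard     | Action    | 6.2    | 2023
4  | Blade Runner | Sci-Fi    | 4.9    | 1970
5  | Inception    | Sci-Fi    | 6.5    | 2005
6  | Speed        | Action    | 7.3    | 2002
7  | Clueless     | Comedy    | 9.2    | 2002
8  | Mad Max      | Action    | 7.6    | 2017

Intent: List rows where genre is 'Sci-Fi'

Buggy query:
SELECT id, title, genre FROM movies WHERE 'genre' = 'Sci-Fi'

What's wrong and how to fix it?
Bug: 'genre' in single quotes is a string literal, not the column; the comparison is literal-vs-literal and never true

Fix: Remove the quotes around the column name (or use double quotes for an identifier)

Corrected query:
SELECT id, title, genre FROM movies WHERE genre = 'Sci-Fi'

Result:
id | title        | genre 
---+--------------+-------
4  | Blade Runner | Sci-Fi
5  | Inception    | Sci-Fi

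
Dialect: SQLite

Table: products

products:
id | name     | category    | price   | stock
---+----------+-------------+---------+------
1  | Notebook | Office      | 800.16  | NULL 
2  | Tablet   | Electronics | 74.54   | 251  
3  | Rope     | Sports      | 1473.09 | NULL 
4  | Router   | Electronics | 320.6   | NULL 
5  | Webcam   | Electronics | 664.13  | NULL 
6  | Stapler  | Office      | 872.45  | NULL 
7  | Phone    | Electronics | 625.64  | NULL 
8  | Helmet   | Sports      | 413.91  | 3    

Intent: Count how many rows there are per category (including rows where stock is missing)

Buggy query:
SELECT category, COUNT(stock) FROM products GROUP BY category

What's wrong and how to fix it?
Bug: COUNT(column) counts non-NULL values only; rows with NULL stock aren't counted

Fix: Replace COUNT(stock) with COUNT(*)

Corrected query:
SELECT category, COUNT(*) FROM products GROUP BY category

Result:
category    | COUNT(*)
------------+---------
Electronics | 4       
Office      | 2       
Sports      | 2       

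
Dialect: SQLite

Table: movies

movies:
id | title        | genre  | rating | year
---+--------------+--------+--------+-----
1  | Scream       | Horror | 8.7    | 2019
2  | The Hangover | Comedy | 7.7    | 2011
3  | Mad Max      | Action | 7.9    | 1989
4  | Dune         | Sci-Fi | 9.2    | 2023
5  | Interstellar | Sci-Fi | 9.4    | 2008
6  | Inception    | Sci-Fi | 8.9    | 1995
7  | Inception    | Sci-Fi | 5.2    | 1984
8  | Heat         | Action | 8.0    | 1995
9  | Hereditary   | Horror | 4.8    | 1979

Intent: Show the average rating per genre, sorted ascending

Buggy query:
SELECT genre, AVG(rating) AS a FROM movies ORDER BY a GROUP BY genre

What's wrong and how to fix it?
Bug: ORDER BY appears before GROUP BY; SQL clause order requires GROUP BY first

Fix: Move ORDER BY to the end, after GROUP BY

Corrected query:
SELECT genre, AVG(rating) AS a FROM movies GROUP BY genre ORDER BY a

Result:
genre  | a    
-------+------
Horror | 6.75 
Comedy | 7.7  
Action | 7.95 
Sci-Fi | 8.175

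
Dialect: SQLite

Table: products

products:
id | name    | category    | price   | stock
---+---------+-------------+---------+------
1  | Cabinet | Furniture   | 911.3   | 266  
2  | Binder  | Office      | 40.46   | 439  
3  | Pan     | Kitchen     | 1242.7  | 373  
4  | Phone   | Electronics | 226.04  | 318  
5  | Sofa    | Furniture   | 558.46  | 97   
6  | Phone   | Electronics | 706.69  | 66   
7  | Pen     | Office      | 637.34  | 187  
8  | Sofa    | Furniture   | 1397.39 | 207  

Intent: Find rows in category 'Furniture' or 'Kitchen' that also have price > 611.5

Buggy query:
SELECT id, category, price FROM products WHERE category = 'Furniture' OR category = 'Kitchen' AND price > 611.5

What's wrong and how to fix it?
Bug: Without parentheses, AND is evaluated before OR, so the price filter only applies to the 'Kitchen' branch

Fix: Group the OR with parentheses (or use IN), then AND the threshold

Corrected query:
SELECT id, category, price FROM products WHERE (category = 'Furniture' OR category = 'Kitchen') AND price > 611.5

Result:
id | category  | price  
---+-----------+--------
1  | Furniture | 911.3  
3  | Kitchen   | 1242.7 
8  | Furniture | 1397.39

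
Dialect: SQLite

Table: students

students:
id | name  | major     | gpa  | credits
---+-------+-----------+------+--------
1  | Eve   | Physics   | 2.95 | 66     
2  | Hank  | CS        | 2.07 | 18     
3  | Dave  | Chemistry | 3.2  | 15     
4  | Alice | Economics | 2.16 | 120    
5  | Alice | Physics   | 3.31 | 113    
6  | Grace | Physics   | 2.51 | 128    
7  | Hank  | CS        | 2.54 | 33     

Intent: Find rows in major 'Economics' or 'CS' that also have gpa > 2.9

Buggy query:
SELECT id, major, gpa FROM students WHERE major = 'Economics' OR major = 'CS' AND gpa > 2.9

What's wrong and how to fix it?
Bug: AND binds tighter than OR, so this parses as major = 'Economics' OR (major = 'CS' AND gpa > 2.9)

Fix: Group the OR with parentheses (or use IN), then AND the threshold

Corrected query:
SELECT id, major, gpa FROM students WHERE (major = 'Economics' OR major = 'CS') AND gpa > 2.9

Result:
(no rows)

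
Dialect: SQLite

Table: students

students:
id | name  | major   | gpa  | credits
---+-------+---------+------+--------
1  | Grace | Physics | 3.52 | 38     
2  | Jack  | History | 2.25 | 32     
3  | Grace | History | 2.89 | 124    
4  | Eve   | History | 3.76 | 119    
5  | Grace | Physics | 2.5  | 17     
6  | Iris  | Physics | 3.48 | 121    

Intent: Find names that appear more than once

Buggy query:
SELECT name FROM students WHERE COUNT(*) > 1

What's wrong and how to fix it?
Bug: WHERE can't reference COUNT(*); aggregates are computed after WHERE

Fix: Group first, then use HAVING for the count condition

Corrected query:
SELECT name FROM students GROUP BY name HAVING COUNT(*) > 1

Result:
name 
-----
Grace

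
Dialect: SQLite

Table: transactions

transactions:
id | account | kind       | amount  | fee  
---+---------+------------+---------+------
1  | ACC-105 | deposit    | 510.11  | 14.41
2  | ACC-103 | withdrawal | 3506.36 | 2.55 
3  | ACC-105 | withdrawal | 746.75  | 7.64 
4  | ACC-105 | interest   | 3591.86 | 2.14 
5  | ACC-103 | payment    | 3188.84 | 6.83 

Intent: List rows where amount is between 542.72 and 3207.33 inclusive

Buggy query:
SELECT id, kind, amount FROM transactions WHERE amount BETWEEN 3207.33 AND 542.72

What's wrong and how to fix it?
Bug: The bounds are reversed; BETWEEN a AND b requires a <= b to match anything

Fix: Swap the bounds so the smaller value comes first

Corrected query:
SELECT id, kind, amount FROM transactions WHERE amount BETWEEN 542.72 AND 3207.33

Result:
id | kind       | amount 
---+------------+--------
3  | withdrawal | 746.75 
5  | payment    | 3188.84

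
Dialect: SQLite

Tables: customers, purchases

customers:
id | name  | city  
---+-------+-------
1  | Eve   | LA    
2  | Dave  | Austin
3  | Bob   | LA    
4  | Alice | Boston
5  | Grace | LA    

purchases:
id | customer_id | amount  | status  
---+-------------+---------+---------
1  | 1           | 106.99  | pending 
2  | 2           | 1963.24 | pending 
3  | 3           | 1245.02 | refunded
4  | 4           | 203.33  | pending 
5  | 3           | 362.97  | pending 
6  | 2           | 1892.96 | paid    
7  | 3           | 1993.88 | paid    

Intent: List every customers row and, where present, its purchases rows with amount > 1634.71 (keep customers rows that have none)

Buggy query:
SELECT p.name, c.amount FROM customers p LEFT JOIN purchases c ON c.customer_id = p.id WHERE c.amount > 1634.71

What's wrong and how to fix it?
Bug: A WHERE condition on the right-hand table after LEFT JOIN drops unmatched parents

Fix: Move the right-table condition into the ON clause so unmatched parents are kept

Corrected query:
SELECT p.name, c.amount FROM customers p LEFT JOIN purchases c ON c.customer_id = p.id AND c.amount > 1634.71

Result:
name  | amount 
------+--------
Eve   | NULL   
Dave  | 1892.96
Dave  | 1963.24
Bob   | 1993.88
Alice | NULL   
Grace | NULL   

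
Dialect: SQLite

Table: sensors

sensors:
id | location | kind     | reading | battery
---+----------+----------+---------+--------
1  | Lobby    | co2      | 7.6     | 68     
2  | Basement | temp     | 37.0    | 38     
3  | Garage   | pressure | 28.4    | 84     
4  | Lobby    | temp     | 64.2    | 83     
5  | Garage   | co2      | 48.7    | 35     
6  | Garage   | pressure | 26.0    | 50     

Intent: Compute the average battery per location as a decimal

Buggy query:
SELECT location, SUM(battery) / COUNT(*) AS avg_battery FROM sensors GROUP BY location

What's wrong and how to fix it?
Bug: Both operands are integers, so '/' performs integer division and truncates

Fix: Multiply by 1.0 (or CAST to REAL) to force floating-point division

Corrected query:
SELECT location, SUM(battery) * 1.0 / COUNT(*) AS avg_battery FROM sensors GROUP BY location

Result:
location | avg_battery
---------+------------
Basement | 38         
Garage   | 56.333333  
Lobby    | 75.5       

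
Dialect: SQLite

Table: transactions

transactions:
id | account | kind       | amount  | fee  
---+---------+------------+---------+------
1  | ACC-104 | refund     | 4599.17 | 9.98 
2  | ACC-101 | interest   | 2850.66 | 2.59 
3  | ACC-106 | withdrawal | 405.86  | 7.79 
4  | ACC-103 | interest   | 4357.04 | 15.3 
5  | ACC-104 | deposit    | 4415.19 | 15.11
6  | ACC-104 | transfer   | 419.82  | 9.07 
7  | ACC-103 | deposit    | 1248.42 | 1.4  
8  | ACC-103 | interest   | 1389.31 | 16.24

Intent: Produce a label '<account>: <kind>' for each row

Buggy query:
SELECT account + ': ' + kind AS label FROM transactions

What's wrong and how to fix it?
Bug: SQLite uses || for string concatenation; + coerces text to numbers (yielding 0)

Fix: Replace + with || to concatenate text

Corrected query:
SELECT account || ': ' || kind AS label FROM transactions

Result:
label              
-------------------
ACC-104: refund    
ACC-101: interest  
ACC-106: withdrawal
ACC-103: interest  
ACC-104: deposit   
ACC-104: transfer  
ACC-103: deposit   
ACC-103: interest  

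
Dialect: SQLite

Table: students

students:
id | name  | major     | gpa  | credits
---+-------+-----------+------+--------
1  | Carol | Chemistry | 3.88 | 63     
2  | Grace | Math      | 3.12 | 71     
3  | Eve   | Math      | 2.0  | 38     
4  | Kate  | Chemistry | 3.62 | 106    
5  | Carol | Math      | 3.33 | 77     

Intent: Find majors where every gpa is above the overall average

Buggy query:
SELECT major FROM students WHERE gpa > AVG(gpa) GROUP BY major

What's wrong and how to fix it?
Bug: AVG() is an aggregate; it can't sit directly in WHERE

Fix: Use a subquery for AVG and a HAVING MIN(...) filter so the condition holds for every row in the group

Corrected query:
SELECT major FROM students GROUP BY major HAVING MIN(gpa) > (SELECT AVG(gpa) FROM students)

Result:
major    
---------
Chemistry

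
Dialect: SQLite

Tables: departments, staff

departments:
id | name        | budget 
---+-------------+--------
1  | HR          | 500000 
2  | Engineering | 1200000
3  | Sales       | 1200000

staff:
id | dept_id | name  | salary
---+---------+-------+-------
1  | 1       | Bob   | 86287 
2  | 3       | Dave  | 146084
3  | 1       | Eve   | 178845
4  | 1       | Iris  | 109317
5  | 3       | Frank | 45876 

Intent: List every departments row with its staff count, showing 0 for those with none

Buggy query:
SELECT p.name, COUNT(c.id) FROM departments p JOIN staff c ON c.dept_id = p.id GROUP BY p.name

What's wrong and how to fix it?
Bug: INNER JOIN drops departments rows that have no matching staff rows

Fix: Use LEFT JOIN so parents without children still appear (COUNT(c.id) gives 0)

Corrected query:
SELECT p.name, COUNT(c.id) FROM departments p LEFT JOIN staff c ON c.dept_id = p.id GROUP BY p.name

Result:
name        | COUNT(c.id)
------------+------------
Engineering | 0          
HR          | 3          
Sales       | 2          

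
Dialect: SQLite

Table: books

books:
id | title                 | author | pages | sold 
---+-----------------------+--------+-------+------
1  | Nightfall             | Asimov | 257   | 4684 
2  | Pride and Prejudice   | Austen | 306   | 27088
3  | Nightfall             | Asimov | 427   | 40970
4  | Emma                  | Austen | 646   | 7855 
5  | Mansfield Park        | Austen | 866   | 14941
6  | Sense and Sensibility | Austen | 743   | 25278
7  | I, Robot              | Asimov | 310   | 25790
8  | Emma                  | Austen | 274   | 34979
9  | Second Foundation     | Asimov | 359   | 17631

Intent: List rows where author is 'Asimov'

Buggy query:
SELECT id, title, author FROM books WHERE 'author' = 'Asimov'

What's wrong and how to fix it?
Bug: 'author' in single quotes is a string literal, not the column; the comparison is literal-vs-literal and never true

Fix: Remove the quotes around the column name (or use double quotes for an identifier)

Corrected query:
SELECT id, title, author FROM books WHERE author = 'Asimov'

Result:
id | title             | author
---+-------------------+-------
1  | Nightfall         | Asimov
3  | Nightfall         | Asimov
7  | I, Robot          | Asimov
9  | Second Foundation | Asimov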